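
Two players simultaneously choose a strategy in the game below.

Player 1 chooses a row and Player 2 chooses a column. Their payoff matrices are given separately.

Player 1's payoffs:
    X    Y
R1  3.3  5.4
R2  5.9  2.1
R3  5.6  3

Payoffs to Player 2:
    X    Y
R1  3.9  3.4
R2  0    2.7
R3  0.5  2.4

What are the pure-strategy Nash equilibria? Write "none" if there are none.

Mark each player's best response to every combination of opponents' strategies; a profile where every player is best-responding is a pure Nash equilibrium.
Player 1 against X: payoffs 3.3, 5.9, 5.6 → best response R2.
Player 1 against Y: payoffs 5.4, 2.1, 3 → best response R1.
Player 2 against R1: payoffs 3.9, 3.4 → best response X.
Player 2 against R2: payoffs 0, 2.7 → best response Y.
Player 2 against R3: payoffs 0.5, 2.4 → best response Y.
No profile is a mutual best response for all players.

none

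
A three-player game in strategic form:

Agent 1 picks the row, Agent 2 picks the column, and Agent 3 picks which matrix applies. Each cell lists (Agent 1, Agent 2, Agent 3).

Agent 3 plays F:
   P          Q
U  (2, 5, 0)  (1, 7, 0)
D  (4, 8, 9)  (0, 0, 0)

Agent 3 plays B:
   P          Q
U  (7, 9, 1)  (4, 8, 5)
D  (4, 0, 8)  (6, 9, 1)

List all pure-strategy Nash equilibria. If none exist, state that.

Pure-strategy Nash equilibria: (U, P, B); (D, P, F); (D, Q, B)

(U, P, F): Agent 1 can switch to D (2 → 4). Not NE.
(U, P, B): Agent 1 gets 7, best alternative 4; Agent 2 gets 9, best alternative 8; Agent 3 gets 1, best alternative 0. No profitable deviation — NE.
(U, Q, F): Agent 3 can switch to B (0 → 5). Not NE.
(U, Q, B): Agent 1 can switch to D (4 → 6). Not NE.
(D, P, F): Agent 1 gets 4, best alternative 2; Agent 2 gets 8, best alternative 0; Agent 3 gets 9, best alternative 8. No profitable deviation — NE.
(D, P, B): Agent 1 can switch to U (4 → 7). Not NE.
(D, Q, F): Agent 1 can switch to U (0 → 1). Not NE.
(D, Q, B): Agent 1 gets 6, best alternative 4; Agent 2 gets 9, best alternative 0; Agent 3 gets 1, best alternative 0. No profitable deviation — NE.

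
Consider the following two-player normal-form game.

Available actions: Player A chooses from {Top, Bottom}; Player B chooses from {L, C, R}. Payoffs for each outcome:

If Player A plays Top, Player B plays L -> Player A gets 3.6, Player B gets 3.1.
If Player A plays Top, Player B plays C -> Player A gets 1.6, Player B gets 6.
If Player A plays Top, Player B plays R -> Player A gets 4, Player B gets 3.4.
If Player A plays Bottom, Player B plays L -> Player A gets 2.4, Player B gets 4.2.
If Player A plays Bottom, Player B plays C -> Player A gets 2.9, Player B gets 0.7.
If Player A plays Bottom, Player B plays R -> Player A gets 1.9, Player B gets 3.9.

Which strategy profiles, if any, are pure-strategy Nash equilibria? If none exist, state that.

Player A against L: payoffs 3.6, 2.4 → best response Top.
Player A against C: payoffs 1.6, 2.9 → best response Bottom.
Player A against R: payoffs 4, 1.9 → best response Top.
Player B against Top: payoffs 3.1, 6, 3.4 → best response C.
Player B against Bottom: payoffs 4.2, 0.7, 3.9 → best response L.
No profile is a mutual best response for all players.

No pure-strategy Nash equilibrium.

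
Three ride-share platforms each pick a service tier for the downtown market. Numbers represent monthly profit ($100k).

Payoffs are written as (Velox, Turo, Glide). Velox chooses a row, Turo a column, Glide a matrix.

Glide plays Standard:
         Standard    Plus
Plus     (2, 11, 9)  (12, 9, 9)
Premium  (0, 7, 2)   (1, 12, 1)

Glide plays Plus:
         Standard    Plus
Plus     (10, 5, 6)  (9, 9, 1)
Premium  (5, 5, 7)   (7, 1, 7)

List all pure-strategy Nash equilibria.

For each player, find the best response to each opponent profile; mutual best responses are the pure NE.
Velox against (Standard, Standard): payoffs 2, 0 → best response Plus.
Velox against (Standard, Plus): payoffs 10, 5 → best response Plus.
Velox against (Plus, Standard): payoffs 12, 1 → best response Plus.
Velox against (Plus, Plus): payoffs 9, 7 → best response Plus.
Turo against (Plus, Standard): payoffs 11, 9 → best response Standard.
Turo against (Plus, Plus): payoffs 5, 9 → best response Plus.
Turo against (Premium, Standard): payoffs 7, 12 → best response Plus.
Turo against (Premium, Plus): payoffs 5, 1 → best response Standard.
Glide against (Plus, Standard): payoffs 9, 6 → best response Standard.
Glide against (Plus, Plus): payoffs 9, 1 → best response Standard.
Glide against (Premium, Standard): payoffs 2, 7 → best response Plus.
Glide against (Premium, Plus): payoffs 1, 7 → best response Plus.
Mutual best responses: (Plus, Standard, Standard).

(Plus, Standard, Standard)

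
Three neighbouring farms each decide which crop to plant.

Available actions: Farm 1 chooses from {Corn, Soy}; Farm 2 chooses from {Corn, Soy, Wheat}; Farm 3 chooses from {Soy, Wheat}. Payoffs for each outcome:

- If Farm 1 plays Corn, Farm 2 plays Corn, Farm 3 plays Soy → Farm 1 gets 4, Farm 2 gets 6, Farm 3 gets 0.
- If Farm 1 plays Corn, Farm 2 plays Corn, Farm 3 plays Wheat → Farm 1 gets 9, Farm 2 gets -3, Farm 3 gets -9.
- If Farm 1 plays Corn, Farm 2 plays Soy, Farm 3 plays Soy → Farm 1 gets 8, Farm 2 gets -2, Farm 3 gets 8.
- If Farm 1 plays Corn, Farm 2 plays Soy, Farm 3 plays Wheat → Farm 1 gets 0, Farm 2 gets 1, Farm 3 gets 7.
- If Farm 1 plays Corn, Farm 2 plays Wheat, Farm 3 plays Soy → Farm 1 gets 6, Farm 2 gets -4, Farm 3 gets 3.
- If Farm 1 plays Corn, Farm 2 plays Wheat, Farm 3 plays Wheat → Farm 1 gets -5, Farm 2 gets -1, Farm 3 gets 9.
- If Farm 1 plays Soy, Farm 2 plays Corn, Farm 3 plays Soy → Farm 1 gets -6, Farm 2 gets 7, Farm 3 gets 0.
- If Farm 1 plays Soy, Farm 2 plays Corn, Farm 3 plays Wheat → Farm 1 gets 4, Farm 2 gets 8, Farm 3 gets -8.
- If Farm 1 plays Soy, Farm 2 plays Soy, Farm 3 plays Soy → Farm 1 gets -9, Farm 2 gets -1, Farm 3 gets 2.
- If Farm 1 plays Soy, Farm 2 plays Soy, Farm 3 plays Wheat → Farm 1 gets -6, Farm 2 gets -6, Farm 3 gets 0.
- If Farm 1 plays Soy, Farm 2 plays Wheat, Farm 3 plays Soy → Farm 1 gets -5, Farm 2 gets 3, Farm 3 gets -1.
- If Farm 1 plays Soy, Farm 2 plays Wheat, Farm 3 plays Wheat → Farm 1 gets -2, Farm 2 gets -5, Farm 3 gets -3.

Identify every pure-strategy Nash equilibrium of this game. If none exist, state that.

(Corn, Corn, Soy)

Farm 1 against (Corn, Soy): payoffs 4, -6 → best response Corn.
Farm 1 against (Corn, Wheat): payoffs 9, 4 → best response Corn.
Farm 1 against (Soy, Soy): payoffs 8, -9 → best response Corn.
Farm 1 against (Soy, Wheat): payoffs 0, -6 → best response Corn.
Farm 1 against (Wheat, Soy): payoffs 6, -5 → best response Corn.
Farm 1 against (Wheat, Wheat): payoffs -5, -2 → best response Soy.
Farm 2 against (Corn, Soy): payoffs 6, -2, -4 → best response Corn.
Farm 2 against (Corn, Wheat): payoffs -3, 1, -1 → best response Soy.
Farm 2 against (Soy, Soy): payoffs 7, -1, 3 → best response Corn.
Farm 2 against (Soy, Wheat): payoffs 8, -6, -5 → best response Corn.
Farm 3 against (Corn, Corn): payoffs 0, -9 → best response Soy.
Farm 3 against (Corn, Soy): payoffs 8, 7 → best response Soy.
Farm 3 against (Corn, Wheat): payoffs 3, 9 → best response Wheat.
Farm 3 against (Soy, Corn): payoffs 0, -8 → best response Soy.
Farm 3 against (Soy, Soy): payoffs 2, 0 → best response Soy.
Farm 3 against (Soy, Wheat): payoffs -1, -3 → best response Soy.
Mutual best responses: (Corn, Corn, Soy).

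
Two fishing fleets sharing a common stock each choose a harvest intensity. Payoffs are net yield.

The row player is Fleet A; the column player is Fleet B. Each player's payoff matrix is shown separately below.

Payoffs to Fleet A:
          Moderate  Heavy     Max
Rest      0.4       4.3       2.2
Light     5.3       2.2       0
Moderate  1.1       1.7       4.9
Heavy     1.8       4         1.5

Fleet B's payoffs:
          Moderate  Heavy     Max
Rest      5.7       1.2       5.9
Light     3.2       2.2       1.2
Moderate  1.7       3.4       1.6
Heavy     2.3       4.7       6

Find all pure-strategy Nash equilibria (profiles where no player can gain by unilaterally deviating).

Fleet A against Moderate: payoffs 0.4, 5.3, 1.1, 1.8 → best response Light.
Fleet A against Heavy: payoffs 4.3, 2.2, 1.7, 4 → best response Rest.
Fleet A against Max: payoffs 2.2, 0, 4.9, 1.5 → best response Moderate.
Fleet B against Rest: payoffs 5.7, 1.2, 5.9 → best response Max.
Fleet B against Light: payoffs 3.2, 2.2, 1.2 → best response Moderate.
Fleet B against Moderate: payoffs 1.7, 3.4, 1.6 → best response Heavy.
Fleet B against Heavy: payoffs 2.3, 4.7, 6 → best response Max.
Mutual best responses: (Light, Moderate).

The unique pure-strategy Nash equilibrium is (Light, Moderate).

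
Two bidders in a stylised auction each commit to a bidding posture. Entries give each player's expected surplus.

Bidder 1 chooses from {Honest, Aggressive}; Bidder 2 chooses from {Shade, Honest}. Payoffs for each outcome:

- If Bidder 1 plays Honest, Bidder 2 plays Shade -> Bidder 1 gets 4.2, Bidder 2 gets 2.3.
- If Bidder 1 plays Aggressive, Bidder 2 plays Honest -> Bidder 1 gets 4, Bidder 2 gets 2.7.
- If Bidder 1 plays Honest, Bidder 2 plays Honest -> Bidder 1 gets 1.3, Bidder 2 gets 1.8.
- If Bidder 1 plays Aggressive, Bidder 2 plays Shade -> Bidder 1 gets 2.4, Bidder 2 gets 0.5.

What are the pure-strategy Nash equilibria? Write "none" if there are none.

Bidder 1 against Shade: payoffs 4.2, 2.4 → best response Honest.
Bidder 1 against Honest: payoffs 1.3, 4 → best response Aggressive.
Bidder 2 against Honest: payoffs 2.3, 1.8 → best response Shade.
Bidder 2 against Aggressive: payoffs 0.5, 2.7 → best response Honest.
Mutual best responses: (Honest, Shade); (Aggressive, Honest).

(Honest, Shade); (Aggressive, Honest)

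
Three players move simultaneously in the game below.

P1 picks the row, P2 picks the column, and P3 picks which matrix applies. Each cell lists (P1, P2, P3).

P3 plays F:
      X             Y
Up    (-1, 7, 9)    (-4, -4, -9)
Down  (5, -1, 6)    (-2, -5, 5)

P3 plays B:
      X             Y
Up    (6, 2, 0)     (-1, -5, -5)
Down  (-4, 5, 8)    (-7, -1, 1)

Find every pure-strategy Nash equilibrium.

none

For each player, find the best response to each opponent profile; mutual best responses are the pure NE.
P1 against (X, F): payoffs -1, 5 → best response Down.
P1 against (X, B): payoffs 6, -4 → best response Up.
P1 against (Y, F): payoffs -4, -2 → best response Down.
P1 against (Y, B): payoffs -1, -7 → best response Up.
P2 against (Up, F): payoffs 7, -4 → best response X.
P2 against (Up, B): payoffs 2, -5 → best response X.
P2 against (Down, F): payoffs -1, -5 → best response X.
P2 against (Down, B): payoffs 5, -1 → best response X.
P3 against (Up, X): payoffs 9, 0 → best response F.
P3 against (Up, Y): payoffs -9, -5 → best response B.
P3 against (Down, X): payoffs 6, 8 → best response B.
P3 against (Down, Y): payoffs 5, 1 → best response F.
No profile is a mutual best response for all players.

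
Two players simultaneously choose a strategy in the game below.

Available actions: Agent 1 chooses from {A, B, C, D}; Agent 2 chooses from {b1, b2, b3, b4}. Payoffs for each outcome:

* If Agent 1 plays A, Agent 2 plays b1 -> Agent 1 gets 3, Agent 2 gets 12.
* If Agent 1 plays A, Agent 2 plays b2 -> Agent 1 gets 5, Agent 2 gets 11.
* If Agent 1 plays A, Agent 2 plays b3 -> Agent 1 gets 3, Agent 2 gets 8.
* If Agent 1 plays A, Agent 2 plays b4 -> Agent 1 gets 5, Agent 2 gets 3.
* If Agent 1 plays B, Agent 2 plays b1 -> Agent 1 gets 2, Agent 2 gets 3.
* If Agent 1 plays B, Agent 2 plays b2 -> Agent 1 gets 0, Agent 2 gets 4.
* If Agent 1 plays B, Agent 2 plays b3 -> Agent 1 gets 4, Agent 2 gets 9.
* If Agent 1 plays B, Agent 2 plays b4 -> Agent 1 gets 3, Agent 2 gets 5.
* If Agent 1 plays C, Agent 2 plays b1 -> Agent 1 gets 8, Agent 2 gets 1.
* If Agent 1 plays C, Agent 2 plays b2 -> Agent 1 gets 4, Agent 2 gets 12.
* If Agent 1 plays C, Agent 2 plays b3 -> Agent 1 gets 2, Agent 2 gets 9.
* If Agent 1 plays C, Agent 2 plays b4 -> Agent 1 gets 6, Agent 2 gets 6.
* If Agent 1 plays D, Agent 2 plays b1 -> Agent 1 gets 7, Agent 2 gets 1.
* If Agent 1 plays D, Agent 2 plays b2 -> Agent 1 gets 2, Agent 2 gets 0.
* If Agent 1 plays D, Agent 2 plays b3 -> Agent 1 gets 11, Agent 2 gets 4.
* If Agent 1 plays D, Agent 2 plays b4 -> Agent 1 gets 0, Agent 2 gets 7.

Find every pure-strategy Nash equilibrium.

Check each profile: it is a Nash equilibrium iff no player can strictly gain by switching unilaterally.
(A, b1): Agent 1 can switch to C (3 → 8). Not NE.
(A, b2): Agent 2 can switch to b1 (11 → 12). Not NE.
(A, b3): Agent 1 can switch to B (3 → 4). Not NE.
(A, b4): Agent 1 can switch to C (5 → 6). Not NE.
(B, b1): Agent 1 can switch to A (2 → 3). Not NE.
(B, b2): Agent 1 can switch to A (0 → 5). Not NE.
(B, b3): Agent 1 can switch to D (4 → 11). Not NE.
(B, b4): Agent 1 can switch to A (3 → 5). Not NE.
(C, b1): Agent 2 can switch to b2 (1 → 12). Not NE.
(C, b2): Agent 1 can switch to A (4 → 5). Not NE.
(C, b3): Agent 1 can switch to A (2 → 3). Not NE.
(C, b4): Agent 2 can switch to b2 (6 → 12). Not NE.
(The remaining 4 profiles each have a profitable deviation by the same check.)

No pure-strategy Nash equilibrium.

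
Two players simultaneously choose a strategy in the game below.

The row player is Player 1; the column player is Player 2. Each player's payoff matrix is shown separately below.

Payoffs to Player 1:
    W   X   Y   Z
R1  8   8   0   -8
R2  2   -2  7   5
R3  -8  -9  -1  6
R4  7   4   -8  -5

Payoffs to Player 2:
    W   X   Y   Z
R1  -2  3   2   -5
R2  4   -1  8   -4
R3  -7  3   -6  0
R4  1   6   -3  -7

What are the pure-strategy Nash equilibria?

(R1, X); (R2, Y)

(R1, W): Player 2 can switch to X (-2 → 3). Not NE.
(R1, X): Player 1 gets 8, best alternative 4; Player 2 gets 3, best alternative 2. No profitable deviation — NE.
(R1, Y): Player 1 can switch to R2 (0 → 7). Not NE.
(R1, Z): Player 1 can switch to R2 (-8 → 5). Not NE.
(R2, W): Player 1 can switch to R1 (2 → 8). Not NE.
(R2, X): Player 1 can switch to R1 (-2 → 8). Not NE.
(R2, Y): Player 1 gets 7, best alternative 0; Player 2 gets 8, best alternative 4. No profitable deviation — NE.
(R2, Z): Player 1 can switch to R3 (5 → 6). Not NE.
(R3, W): Player 1 can switch to R1 (-8 → 8). Not NE.
(R3, X): Player 1 can switch to R1 (-9 → 8). Not NE.
(The remaining 6 profiles each have a profitable deviation by the same check.)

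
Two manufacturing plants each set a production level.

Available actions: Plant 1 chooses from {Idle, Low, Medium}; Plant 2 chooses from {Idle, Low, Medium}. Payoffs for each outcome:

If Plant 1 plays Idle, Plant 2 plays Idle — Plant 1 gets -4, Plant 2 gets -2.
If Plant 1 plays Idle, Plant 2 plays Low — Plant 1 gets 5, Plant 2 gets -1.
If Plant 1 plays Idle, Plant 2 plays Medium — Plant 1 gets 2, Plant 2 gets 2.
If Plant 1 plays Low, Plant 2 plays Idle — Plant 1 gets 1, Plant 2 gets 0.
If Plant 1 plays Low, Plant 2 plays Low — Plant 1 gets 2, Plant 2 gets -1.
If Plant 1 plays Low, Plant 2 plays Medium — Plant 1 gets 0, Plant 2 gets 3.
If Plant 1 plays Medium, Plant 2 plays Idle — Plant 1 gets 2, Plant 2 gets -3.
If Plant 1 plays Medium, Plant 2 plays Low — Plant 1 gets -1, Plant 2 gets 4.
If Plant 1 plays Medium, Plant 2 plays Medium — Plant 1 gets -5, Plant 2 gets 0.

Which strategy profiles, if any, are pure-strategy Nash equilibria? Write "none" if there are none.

The unique pure-strategy Nash equilibrium is (Idle, Medium).

For each strategy profile, look for a profitable unilateral deviation.
(Idle, Idle): Plant 1 can switch to Low (-4 → 1). Not NE.
(Idle, Low): Plant 2 can switch to Medium (-1 → 2). Not NE.
(Idle, Medium): Plant 1 gets 2, best alternative 0; Plant 2 gets 2, best alternative -1. No profitable deviation — NE.
(Low, Idle): Plant 1 can switch to Medium (1 → 2). Not NE.
(Low, Low): Plant 1 can switch to Idle (2 → 5). Not NE.
(Low, Medium): Plant 1 can switch to Idle (0 → 2). Not NE.
(Medium, Idle): Plant 2 can switch to Low (-3 → 4). Not NE.
(Medium, Low): Plant 1 can switch to Idle (-1 → 5). Not NE.
(Medium, Medium): Plant 1 can switch to Idle (-5 → 2). Not NE.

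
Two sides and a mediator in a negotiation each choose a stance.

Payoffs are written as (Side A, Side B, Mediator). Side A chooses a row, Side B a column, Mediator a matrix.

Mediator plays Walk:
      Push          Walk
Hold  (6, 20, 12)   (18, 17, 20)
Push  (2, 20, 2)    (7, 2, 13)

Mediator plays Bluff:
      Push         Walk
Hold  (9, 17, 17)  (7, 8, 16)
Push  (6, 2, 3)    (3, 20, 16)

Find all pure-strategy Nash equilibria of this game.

(Hold, Push, Bluff)

Mark each player's best response to every combination of opponents' strategies; a profile where every player is best-responding is a pure Nash equilibrium.
Side A against (Push, Walk): payoffs 6, 2 → best response Hold.
Side A against (Push, Bluff): payoffs 9, 6 → best response Hold.
Side A against (Walk, Walk): payoffs 18, 7 → best response Hold.
Side A against (Walk, Bluff): payoffs 7, 3 → best response Hold.
Side B against (Hold, Walk): payoffs 20, 17 → best response Push.
Side B against (Hold, Bluff): payoffs 17, 8 → best response Push.
Side B against (Push, Walk): payoffs 20, 2 → best response Push.
Side B against (Push, Bluff): payoffs 2, 20 → best response Walk.
Mediator against (Hold, Push): payoffs 12, 17 → best response Bluff.
Mediator against (Hold, Walk): payoffs 20, 16 → best response Walk.
Mediator against (Push, Push): payoffs 2, 3 → best response Bluff.
Mediator against (Push, Walk): payoffs 13, 16 → best response Bluff.
Mutual best responses: (Hold, Push, Bluff).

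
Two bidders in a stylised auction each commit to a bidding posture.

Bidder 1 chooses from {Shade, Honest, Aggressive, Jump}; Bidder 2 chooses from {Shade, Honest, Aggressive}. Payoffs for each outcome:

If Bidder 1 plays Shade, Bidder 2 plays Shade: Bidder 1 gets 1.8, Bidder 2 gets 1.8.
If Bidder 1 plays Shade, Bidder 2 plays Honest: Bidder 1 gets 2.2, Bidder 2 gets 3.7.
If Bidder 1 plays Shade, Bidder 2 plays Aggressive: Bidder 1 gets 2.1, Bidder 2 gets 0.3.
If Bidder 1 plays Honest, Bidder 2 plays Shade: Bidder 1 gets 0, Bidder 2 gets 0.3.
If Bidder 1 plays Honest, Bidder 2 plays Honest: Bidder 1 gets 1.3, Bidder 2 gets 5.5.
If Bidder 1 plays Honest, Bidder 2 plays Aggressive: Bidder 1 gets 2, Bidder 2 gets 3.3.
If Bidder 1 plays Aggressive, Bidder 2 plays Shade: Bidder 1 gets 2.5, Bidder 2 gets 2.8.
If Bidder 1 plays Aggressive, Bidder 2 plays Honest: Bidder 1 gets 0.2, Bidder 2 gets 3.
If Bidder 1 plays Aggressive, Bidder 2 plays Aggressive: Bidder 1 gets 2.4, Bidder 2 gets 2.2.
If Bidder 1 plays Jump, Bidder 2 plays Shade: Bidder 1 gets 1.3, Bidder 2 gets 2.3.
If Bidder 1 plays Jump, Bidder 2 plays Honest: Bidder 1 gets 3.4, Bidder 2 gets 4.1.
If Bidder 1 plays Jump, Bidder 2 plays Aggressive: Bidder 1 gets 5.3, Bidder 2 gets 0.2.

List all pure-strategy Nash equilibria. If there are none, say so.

Mark each player's best response to every combination of opponents' strategies; a profile where every player is best-responding is a pure Nash equilibrium.
Bidder 1 against Shade: payoffs 1.8, 0, 2.5, 1.3 → best response Aggressive.
Bidder 1 against Honest: payoffs 2.2, 1.3, 0.2, 3.4 → best response Jump.
Bidder 1 against Aggressive: payoffs 2.1, 2, 2.4, 5.3 → best response Jump.
Bidder 2 against Shade: payoffs 1.8, 3.7, 0.3 → best response Honest.
Bidder 2 against Honest: payoffs 0.3, 5.5, 3.3 → best response Honest.
Bidder 2 against Aggressive: payoffs 2.8, 3, 2.2 → best response Honest.
Bidder 2 against Jump: payoffs 2.3, 4.1, 0.2 → best response Honest.
Mutual best responses: (Jump, Honest).

Pure NE: (Jump, Honest)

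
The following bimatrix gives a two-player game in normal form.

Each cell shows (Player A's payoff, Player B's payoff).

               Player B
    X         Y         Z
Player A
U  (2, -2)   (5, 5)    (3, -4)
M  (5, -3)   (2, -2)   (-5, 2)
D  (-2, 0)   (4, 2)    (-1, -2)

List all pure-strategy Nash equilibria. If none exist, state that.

For each player, find the best response to each opponent profile; mutual best responses are the pure NE.
Player A against X: payoffs 2, 5, -2 → best response M.
Player A against Y: payoffs 5, 2, 4 → best response U.
Player A against Z: payoffs 3, -5, -1 → best response U.
Player B against U: payoffs -2, 5, -4 → best response Y.
Player B against M: payoffs -3, -2, 2 → best response Z.
Player B against D: payoffs 0, 2, -2 → best response Y.
Mutual best responses: (U, Y).

Pure NE: (U, Y)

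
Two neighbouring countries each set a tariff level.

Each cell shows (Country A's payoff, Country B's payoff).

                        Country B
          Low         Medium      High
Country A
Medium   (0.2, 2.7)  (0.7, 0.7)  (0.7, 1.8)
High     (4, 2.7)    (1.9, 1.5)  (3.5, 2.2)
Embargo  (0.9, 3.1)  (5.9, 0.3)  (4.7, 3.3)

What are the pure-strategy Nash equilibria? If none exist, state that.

For each player, find the best response to each opponent profile; mutual best responses are the pure NE.
Country A against Low: payoffs 0.2, 4, 0.9 → best response High.
Country A against Medium: payoffs 0.7, 1.9, 5.9 → best response Embargo.
Country A against High: payoffs 0.7, 3.5, 4.7 → best response Embargo.
Country B against Medium: payoffs 2.7, 0.7, 1.8 → best response Low.
Country B against High: payoffs 2.7, 1.5, 2.2 → best response Low.
Country B against Embargo: payoffs 3.1, 0.3, 3.3 → best response High.
Mutual best responses: (High, Low); (Embargo, High).

The pure Nash equilibria are (High, Low), (Embargo, High).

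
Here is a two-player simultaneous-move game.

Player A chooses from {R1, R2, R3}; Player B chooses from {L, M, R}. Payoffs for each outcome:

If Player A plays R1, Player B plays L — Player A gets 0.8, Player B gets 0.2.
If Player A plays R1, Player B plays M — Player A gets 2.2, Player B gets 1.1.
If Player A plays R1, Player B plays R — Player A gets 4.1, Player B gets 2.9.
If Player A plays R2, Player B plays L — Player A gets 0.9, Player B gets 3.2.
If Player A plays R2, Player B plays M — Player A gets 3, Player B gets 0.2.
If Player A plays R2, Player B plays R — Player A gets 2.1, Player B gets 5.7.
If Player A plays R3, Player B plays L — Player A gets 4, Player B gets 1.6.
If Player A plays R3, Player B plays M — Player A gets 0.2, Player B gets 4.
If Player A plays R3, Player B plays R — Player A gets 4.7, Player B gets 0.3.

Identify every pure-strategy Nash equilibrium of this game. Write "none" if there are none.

(R1, L): Player A can switch to R2 (0.8 → 0.9). Not NE.
(R1, M): Player A can switch to R2 (2.2 → 3). Not NE.
(R1, R): Player A can switch to R3 (4.1 → 4.7). Not NE.
(R2, L): Player A can switch to R3 (0.9 → 4). Not NE.
(R2, M): Player B can switch to L (0.2 → 3.2). Not NE.
(R2, R): Player A can switch to R1 (2.1 → 4.1). Not NE.
(R3, L): Player B can switch to M (1.6 → 4). Not NE.
(R3, M): Player A can switch to R1 (0.2 → 2.2). Not NE.
(R3, R): Player B can switch to L (0.3 → 1.6). Not NE.

This game has no pure Nash equilibrium.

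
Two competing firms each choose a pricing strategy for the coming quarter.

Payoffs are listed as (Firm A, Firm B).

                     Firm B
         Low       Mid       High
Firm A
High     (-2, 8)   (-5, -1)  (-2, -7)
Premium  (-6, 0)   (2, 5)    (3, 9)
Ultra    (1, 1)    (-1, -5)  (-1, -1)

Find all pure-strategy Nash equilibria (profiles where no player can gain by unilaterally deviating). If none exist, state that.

Pure-strategy Nash equilibria: (Premium, High) and (Ultra, Low)

Firm A against Low: payoffs -2, -6, 1 → best response Ultra.
Firm A against Mid: payoffs -5, 2, -1 → best response Premium.
Firm A against High: payoffs -2, 3, -1 → best response Premium.
Firm B against High: payoffs 8, -1, -7 → best response Low.
Firm B against Premium: payoffs 0, 5, 9 → best response High.
Firm B against Ultra: payoffs 1, -5, -1 → best response Low.
Mutual best responses: (Premium, High); (Ultra, Low).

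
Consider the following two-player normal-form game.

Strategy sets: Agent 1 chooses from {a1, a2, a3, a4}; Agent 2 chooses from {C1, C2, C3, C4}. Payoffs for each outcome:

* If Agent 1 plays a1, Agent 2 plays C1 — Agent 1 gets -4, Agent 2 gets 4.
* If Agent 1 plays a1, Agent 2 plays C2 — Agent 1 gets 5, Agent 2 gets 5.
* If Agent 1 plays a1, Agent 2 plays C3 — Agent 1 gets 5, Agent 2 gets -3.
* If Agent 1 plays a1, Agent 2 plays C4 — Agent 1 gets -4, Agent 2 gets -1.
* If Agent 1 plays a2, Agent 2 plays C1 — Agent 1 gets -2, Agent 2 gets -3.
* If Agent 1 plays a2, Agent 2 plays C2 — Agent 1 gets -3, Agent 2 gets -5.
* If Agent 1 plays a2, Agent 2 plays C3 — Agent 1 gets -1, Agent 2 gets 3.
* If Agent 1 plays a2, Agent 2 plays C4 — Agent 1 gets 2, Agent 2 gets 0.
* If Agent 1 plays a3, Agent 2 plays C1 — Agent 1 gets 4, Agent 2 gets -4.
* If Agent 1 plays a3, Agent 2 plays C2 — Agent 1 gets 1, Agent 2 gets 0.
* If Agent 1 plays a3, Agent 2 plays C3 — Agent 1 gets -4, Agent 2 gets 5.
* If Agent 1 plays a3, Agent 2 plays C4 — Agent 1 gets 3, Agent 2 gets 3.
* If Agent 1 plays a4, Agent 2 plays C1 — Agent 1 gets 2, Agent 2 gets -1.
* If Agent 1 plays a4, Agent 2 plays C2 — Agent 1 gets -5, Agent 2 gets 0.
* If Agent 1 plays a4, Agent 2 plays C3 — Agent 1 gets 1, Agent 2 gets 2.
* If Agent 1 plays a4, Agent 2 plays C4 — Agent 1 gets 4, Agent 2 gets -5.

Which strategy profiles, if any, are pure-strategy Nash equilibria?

Check each profile: it is a Nash equilibrium iff no player can strictly gain by switching unilaterally.
(a1, C1): Agent 1 can switch to a2 (-4 → -2). Not NE.
(a1, C2): Agent 1 gets 5, best alternative 1; Agent 2 gets 5, best alternative 4. No profitable deviation — NE.
(a1, C3): Agent 2 can switch to C1 (-3 → 4). Not NE.
(a1, C4): Agent 1 can switch to a2 (-4 → 2). Not NE.
(a2, C1): Agent 1 can switch to a3 (-2 → 4). Not NE.
(a2, C2): Agent 1 can switch to a1 (-3 → 5). Not NE.
(a2, C3): Agent 1 can switch to a1 (-1 → 5). Not NE.
(a2, C4): Agent 1 can switch to a3 (2 → 3). Not NE.
(a3, C1): Agent 2 can switch to C2 (-4 → 0). Not NE.
(a3, C2): Agent 1 can switch to a1 (1 → 5). Not NE.
(a3, C3): Agent 1 can switch to a1 (-4 → 5). Not NE.
(The remaining 5 profiles each have a profitable deviation by the same check.)

Pure NE: (a1, C2)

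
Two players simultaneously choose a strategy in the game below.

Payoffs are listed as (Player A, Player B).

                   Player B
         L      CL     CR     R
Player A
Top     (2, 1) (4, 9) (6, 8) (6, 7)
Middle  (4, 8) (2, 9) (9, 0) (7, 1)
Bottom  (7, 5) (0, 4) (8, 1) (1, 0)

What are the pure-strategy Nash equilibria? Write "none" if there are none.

(Top, L): Player A can switch to Middle (2 → 4). Not NE.
(Top, CL): Player A gets 4, best alternative 2; Player B gets 9, best alternative 8. No profitable deviation — NE.
(Top, CR): Player A can switch to Middle (6 → 9). Not NE.
(Top, R): Player A can switch to Middle (6 → 7). Not NE.
(Middle, L): Player A can switch to Bottom (4 → 7). Not NE.
(Middle, CL): Player A can switch to Top (2 → 4). Not NE.
(Middle, CR): Player B can switch to L (0 → 8). Not NE.
(Middle, R): Player B can switch to L (1 → 8). Not NE.
(Bottom, L): Player A gets 7, best alternative 4; Player B gets 5, best alternative 4. No profitable deviation — NE.
(Bottom, CL): Player A can switch to Top (0 → 4). Not NE.
(The remaining 2 profiles each have a profitable deviation by the same check.)

Pure-strategy Nash equilibria: (Top, CL), (Bottom, L)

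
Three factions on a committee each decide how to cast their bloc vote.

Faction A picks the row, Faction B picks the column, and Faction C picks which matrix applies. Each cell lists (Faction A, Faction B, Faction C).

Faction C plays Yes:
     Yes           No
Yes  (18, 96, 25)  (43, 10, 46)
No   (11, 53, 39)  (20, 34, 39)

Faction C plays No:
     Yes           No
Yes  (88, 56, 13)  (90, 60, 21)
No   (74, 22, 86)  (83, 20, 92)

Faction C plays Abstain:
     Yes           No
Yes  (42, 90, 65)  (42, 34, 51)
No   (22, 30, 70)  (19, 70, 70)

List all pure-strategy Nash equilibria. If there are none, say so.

Mark each player's best response to every combination of opponents' strategies; a profile where every player is best-responding is a pure Nash equilibrium.
Faction A against (Yes, Yes): payoffs 18, 11 → best response Yes.
Faction A against (Yes, No): payoffs 88, 74 → best response Yes.
Faction A against (Yes, Abstain): payoffs 42, 22 → best response Yes.
Faction A against (No, Yes): payoffs 43, 20 → best response Yes.
Faction A against (No, No): payoffs 90, 83 → best response Yes.
Faction A against (No, Abstain): payoffs 42, 19 → best response Yes.
Faction B against (Yes, Yes): payoffs 96, 10 → best response Yes.
Faction B against (Yes, No): payoffs 56, 60 → best response No.
Faction B against (Yes, Abstain): payoffs 90, 34 → best response Yes.
Faction B against (No, Yes): payoffs 53, 34 → best response Yes.
Faction B against (No, No): payoffs 22, 20 → best response Yes.
Faction B against (No, Abstain): payoffs 30, 70 → best response No.
Faction C against (Yes, Yes): payoffs 25, 13, 65 → best response Abstain.
Faction C against (Yes, No): payoffs 46, 21, 51 → best response Abstain.
Faction C against (No, Yes): payoffs 39, 86, 70 → best response No.
Faction C against (No, No): payoffs 39, 92, 70 → best response No.
Mutual best responses: (Yes, Yes, Abstain).

(Yes, Yes, Abstain)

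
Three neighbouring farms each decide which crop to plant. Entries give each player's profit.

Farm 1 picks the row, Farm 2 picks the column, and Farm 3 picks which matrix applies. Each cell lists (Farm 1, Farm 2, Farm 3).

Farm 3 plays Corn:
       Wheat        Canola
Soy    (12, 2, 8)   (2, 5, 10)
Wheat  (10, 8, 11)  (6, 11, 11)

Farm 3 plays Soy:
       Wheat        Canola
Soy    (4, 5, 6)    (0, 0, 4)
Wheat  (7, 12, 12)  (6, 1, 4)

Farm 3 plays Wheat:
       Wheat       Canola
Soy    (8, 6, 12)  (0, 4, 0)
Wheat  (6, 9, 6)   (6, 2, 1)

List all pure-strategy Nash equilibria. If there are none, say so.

(Soy, Wheat, Corn): Farm 2 can switch to Canola (2 → 5). Not NE.
(Soy, Wheat, Soy): Farm 1 can switch to Wheat (4 → 7). Not NE.
(Soy, Wheat, Wheat): Farm 1 gets 8, best alternative 6; Farm 2 gets 6, best alternative 4; Farm 3 gets 12, best alternative 8. No profitable deviation — NE.
(Soy, Canola, Corn): Farm 1 can switch to Wheat (2 → 6). Not NE.
(Soy, Canola, Soy): Farm 1 can switch to Wheat (0 → 6). Not NE.
(Soy, Canola, Wheat): Farm 1 can switch to Wheat (0 → 6). Not NE.
(Wheat, Wheat, Corn): Farm 1 can switch to Soy (10 → 12). Not NE.
(Wheat, Wheat, Soy): Farm 1 gets 7, best alternative 4; Farm 2 gets 12, best alternative 1; Farm 3 gets 12, best alternative 11. No profitable deviation — NE.
(Wheat, Wheat, Wheat): Farm 1 can switch to Soy (6 → 8). Not NE.
(Wheat, Canola, Corn): Farm 1 gets 6, best alternative 2; Farm 2 gets 11, best alternative 8; Farm 3 gets 11, best alternative 4. No profitable deviation — NE.
(Wheat, Canola, Soy): Farm 2 can switch to Wheat (1 → 12). Not NE.
(The remaining 1 profile has a profitable deviation by the same check.)

The pure Nash equilibria are (Soy, Wheat, Wheat), (Wheat, Wheat, Soy), (Wheat, Canola, Corn).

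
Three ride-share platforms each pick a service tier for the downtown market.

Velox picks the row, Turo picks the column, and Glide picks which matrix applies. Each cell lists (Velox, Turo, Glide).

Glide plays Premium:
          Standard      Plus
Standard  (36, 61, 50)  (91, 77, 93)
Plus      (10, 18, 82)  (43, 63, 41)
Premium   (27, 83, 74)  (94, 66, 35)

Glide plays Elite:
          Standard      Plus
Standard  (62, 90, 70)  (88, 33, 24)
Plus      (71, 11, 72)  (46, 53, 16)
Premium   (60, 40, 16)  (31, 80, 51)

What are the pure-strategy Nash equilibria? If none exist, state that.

none

Mark each player's best response to every combination of opponents' strategies; a profile where every player is best-responding is a pure Nash equilibrium.
Velox against (Standard, Premium): payoffs 36, 10, 27 → best response Standard.
Velox against (Standard, Elite): payoffs 62, 71, 60 → best response Plus.
Velox against (Plus, Premium): payoffs 91, 43, 94 → best response Premium.
Velox against (Plus, Elite): payoffs 88, 46, 31 → best response Standard.
Turo against (Standard, Premium): payoffs 61, 77 → best response Plus.
Turo against (Standard, Elite): payoffs 90, 33 → best response Standard.
Turo against (Plus, Premium): payoffs 18, 63 → best response Plus.
Turo against (Plus, Elite): payoffs 11, 53 → best response Plus.
Turo against (Premium, Premium): payoffs 83, 66 → best response Standard.
Turo against (Premium, Elite): payoffs 40, 80 → best response Plus.
Glide against (Standard, Standard): payoffs 50, 70 → best response Elite.
Glide against (Standard, Plus): payoffs 93, 24 → best response Premium.
Glide against (Plus, Standard): payoffs 82, 72 → best response Premium.
Glide against (Plus, Plus): payoffs 41, 16 → best response Premium.
Glide against (Premium, Standard): payoffs 74, 16 → best response Premium.
Glide against (Premium, Plus): payoffs 35, 51 → best response Elite.
No profile is a mutual best response for all players.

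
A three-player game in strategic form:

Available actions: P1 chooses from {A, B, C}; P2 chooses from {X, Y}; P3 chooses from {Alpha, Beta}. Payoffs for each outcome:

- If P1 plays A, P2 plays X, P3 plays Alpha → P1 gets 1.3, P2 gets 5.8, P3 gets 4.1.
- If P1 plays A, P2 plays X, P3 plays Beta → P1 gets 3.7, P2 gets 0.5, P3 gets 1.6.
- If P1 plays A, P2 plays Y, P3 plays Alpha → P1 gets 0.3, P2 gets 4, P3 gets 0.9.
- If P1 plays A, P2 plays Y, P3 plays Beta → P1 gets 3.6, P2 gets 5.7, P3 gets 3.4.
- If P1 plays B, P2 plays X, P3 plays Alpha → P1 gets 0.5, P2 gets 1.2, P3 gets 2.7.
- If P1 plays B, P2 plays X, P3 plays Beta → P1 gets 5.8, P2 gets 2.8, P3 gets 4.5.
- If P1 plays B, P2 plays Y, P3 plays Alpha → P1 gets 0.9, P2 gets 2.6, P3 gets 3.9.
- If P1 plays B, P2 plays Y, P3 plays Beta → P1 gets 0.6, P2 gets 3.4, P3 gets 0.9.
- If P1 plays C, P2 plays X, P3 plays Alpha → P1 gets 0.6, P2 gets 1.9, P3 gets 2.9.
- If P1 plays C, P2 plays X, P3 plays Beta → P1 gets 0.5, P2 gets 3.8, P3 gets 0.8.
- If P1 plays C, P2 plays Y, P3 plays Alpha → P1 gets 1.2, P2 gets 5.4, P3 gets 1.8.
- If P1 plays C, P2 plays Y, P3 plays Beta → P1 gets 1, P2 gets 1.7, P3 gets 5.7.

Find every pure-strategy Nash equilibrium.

For each player, find the best response to each opponent profile; mutual best responses are the pure NE.
P1 against (X, Alpha): payoffs 1.3, 0.5, 0.6 → best response A.
P1 against (X, Beta): payoffs 3.7, 5.8, 0.5 → best response B.
P1 against (Y, Alpha): payoffs 0.3, 0.9, 1.2 → best response C.
P1 against (Y, Beta): payoffs 3.6, 0.6, 1 → best response A.
P2 against (A, Alpha): payoffs 5.8, 4 → best response X.
P2 against (A, Beta): payoffs 0.5, 5.7 → best response Y.
P2 against (B, Alpha): payoffs 1.2, 2.6 → best response Y.
P2 against (B, Beta): payoffs 2.8, 3.4 → best response Y.
P2 against (C, Alpha): payoffs 1.9, 5.4 → best response Y.
P2 against (C, Beta): payoffs 3.8, 1.7 → best response X.
P3 against (A, X): payoffs 4.1, 1.6 → best response Alpha.
P3 against (A, Y): payoffs 0.9, 3.4 → best response Beta.
P3 against (B, X): payoffs 2.7, 4.5 → best response Beta.
P3 against (B, Y): payoffs 3.9, 0.9 → best response Alpha.
P3 against (C, X): payoffs 2.9, 0.8 → best response Alpha.
P3 against (C, Y): payoffs 1.8, 5.7 → best response Beta.
Mutual best responses: (A, X, Alpha); (A, Y, Beta).

Pure-strategy Nash equilibria: (A, X, Alpha) and (A, Y, Beta)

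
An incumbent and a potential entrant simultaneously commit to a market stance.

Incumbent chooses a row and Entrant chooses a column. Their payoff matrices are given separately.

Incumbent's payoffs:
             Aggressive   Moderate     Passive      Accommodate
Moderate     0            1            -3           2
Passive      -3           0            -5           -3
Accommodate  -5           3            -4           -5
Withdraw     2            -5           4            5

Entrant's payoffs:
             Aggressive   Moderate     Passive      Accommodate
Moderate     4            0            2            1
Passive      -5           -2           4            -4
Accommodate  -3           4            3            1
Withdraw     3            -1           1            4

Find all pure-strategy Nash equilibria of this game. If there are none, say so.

The pure Nash equilibria are (Accommodate, Moderate) and (Withdraw, Accommodate).

Mark each player's best response to every combination of opponents' strategies; a profile where every player is best-responding is a pure Nash equilibrium.
Incumbent against Aggressive: payoffs 0, -3, -5, 2 → best response Withdraw.
Incumbent against Moderate: payoffs 1, 0, 3, -5 → best response Accommodate.
Incumbent against Passive: payoffs -3, -5, -4, 4 → best response Withdraw.
Incumbent against Accommodate: payoffs 2, -3, -5, 5 → best response Withdraw.
Entrant against Moderate: payoffs 4, 0, 2, 1 → best response Aggressive.
Entrant against Passive: payoffs -5, -2, 4, -4 → best response Passive.
Entrant against Accommodate: payoffs -3, 4, 3, 1 → best response Moderate.
Entrant against Withdraw: payoffs 3, -1, 1, 4 → best response Accommodate.
Mutual best responses: (Accommodate, Moderate); (Withdraw, Accommodate).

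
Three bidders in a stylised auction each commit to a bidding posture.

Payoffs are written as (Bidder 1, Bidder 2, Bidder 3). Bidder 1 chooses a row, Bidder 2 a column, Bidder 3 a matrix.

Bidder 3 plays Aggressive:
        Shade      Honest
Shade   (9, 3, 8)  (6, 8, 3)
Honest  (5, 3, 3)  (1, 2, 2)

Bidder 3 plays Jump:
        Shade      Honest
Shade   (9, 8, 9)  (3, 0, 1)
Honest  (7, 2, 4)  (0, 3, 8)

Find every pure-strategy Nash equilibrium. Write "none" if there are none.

Pure-strategy Nash equilibria: (Shade, Shade, Jump), (Shade, Honest, Aggressive)

For each strategy profile, look for a profitable unilateral deviation.
(Shade, Shade, Aggressive): Bidder 2 can switch to Honest (3 → 8). Not NE.
(Shade, Shade, Jump): Bidder 1 gets 9, best alternative 7; Bidder 2 gets 8, best alternative 0; Bidder 3 gets 9, best alternative 8. No profitable deviation — NE.
(Shade, Honest, Aggressive): Bidder 1 gets 6, best alternative 1; Bidder 2 gets 8, best alternative 3; Bidder 3 gets 3, best alternative 1. No profitable deviation — NE.
(Shade, Honest, Jump): Bidder 2 can switch to Shade (0 → 8). Not NE.
(Honest, Shade, Aggressive): Bidder 1 can switch to Shade (5 → 9). Not NE.
(Honest, Shade, Jump): Bidder 1 can switch to Shade (7 → 9). Not NE.
(Honest, Honest, Aggressive): Bidder 1 can switch to Shade (1 → 6). Not NE.
(Honest, Honest, Jump): Bidder 1 can switch to Shade (0 → 3). Not NE.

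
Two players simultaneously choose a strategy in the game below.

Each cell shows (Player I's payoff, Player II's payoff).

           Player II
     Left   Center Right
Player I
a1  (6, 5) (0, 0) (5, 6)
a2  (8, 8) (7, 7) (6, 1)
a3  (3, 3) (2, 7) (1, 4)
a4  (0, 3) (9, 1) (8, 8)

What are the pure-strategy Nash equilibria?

(a2, Left) and (a4, Right)

Check each profile: it is a Nash equilibrium iff no player can strictly gain by switching unilaterally.
(a1, Left): Player I can switch to a2 (6 → 8). Not NE.
(a1, Center): Player I can switch to a2 (0 → 7). Not NE.
(a1, Right): Player I can switch to a2 (5 → 6). Not NE.
(a2, Left): Player I gets 8, best alternative 6; Player II gets 8, best alternative 7. No profitable deviation — NE.
(a2, Center): Player I can switch to a4 (7 → 9). Not NE.
(a2, Right): Player I can switch to a4 (6 → 8). Not NE.
(a3, Left): Player I can switch to a1 (3 → 6). Not NE.
(a3, Center): Player I can switch to a2 (2 → 7). Not NE.
(a3, Right): Player I can switch to a1 (1 → 5). Not NE.
(a4, Left): Player I can switch to a1 (0 → 6). Not NE.
(a4, Center): Player II can switch to Left (1 → 3). Not NE.
(a4, Right): Player I gets 8, best alternative 6; Player II gets 8, best alternative 3. No profitable deviation — NE.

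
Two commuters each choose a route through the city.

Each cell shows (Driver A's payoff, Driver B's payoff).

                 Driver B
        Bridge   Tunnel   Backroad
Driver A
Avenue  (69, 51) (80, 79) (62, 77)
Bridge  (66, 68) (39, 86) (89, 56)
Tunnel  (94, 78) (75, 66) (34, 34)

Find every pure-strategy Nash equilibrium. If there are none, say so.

For each player, find the best response to each opponent profile; mutual best responses are the pure NE.
Driver A against Bridge: payoffs 69, 66, 94 → best response Tunnel.
Driver A against Tunnel: payoffs 80, 39, 75 → best response Avenue.
Driver A against Backroad: payoffs 62, 89, 34 → best response Bridge.
Driver B against Avenue: payoffs 51, 79, 77 → best response Tunnel.
Driver B against Bridge: payoffs 68, 86, 56 → best response Tunnel.
Driver B against Tunnel: payoffs 78, 66, 34 → best response Bridge.
Mutual best responses: (Avenue, Tunnel); (Tunnel, Bridge).

(Avenue, Tunnel) and (Tunnel, Bridge)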